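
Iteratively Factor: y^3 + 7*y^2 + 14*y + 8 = (y + 2)*(y^2 + 5*y + 4) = (y + 2)*(y + 4)*(y + 1)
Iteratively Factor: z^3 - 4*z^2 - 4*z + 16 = (z - 4)*(z^2 - 4) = (z - 4)*(z + 2)*(z - 2)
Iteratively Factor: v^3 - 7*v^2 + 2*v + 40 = (v + 2)*(v^2 - 9*v + 20) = (v - 4)*(v + 2)*(v - 5)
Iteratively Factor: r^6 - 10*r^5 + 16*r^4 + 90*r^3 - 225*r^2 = (r - 5)*(r^5 - 5*r^4 - 9*r^3 + 45*r^2) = (r - 5)*(r + 3)*(r^4 - 8*r^3 + 15*r^2) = (r - 5)^2*(r + 3)*(r^3 - 3*r^2) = r*(r - 5)^2*(r + 3)*(r^2 - 3*r) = r*(r - 5)^2*(r - 3)*(r + 3)*(r)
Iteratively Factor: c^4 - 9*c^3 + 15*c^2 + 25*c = (c + 1)*(c^3 - 10*c^2 + 25*c) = c*(c + 1)*(c^2 - 10*c + 25) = c*(c - 5)*(c + 1)*(c - 5)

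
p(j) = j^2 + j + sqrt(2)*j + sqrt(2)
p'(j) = 2*j + 1 + sqrt(2)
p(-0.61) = 0.31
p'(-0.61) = 1.19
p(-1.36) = -0.02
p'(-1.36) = -0.31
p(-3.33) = 4.46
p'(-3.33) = -4.25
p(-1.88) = 0.41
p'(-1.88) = -1.35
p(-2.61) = 1.93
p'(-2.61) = -2.81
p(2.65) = 14.83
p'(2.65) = 7.71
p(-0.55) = 0.39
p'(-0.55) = 1.31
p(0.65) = 3.41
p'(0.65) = 3.71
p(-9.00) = 60.69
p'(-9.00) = -15.59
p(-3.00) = 3.17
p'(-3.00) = -3.59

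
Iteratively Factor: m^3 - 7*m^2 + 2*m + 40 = (m + 2)*(m^2 - 9*m + 20) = (m - 4)*(m + 2)*(m - 5)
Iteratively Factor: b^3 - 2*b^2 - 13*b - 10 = (b - 5)*(b^2 + 3*b + 2) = (b - 5)*(b + 1)*(b + 2)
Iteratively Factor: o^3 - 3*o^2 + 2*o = (o - 1)*(o^2 - 2*o) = (o - 2)*(o - 1)*(o)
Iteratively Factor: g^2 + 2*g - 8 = (g + 4)*(g - 2)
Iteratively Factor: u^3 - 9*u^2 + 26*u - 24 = (u - 4)*(u^2 - 5*u + 6) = (u - 4)*(u - 3)*(u - 2)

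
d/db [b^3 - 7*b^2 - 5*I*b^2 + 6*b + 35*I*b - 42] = 3*b^2 - 14*b - 10*I*b + 6 + 35*I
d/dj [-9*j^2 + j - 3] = 1 - 18*j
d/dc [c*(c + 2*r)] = 2*c + 2*r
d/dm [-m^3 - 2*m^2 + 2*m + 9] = -3*m^2 - 4*m + 2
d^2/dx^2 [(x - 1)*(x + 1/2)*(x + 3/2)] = 6*x + 2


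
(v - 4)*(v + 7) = v^2 + 3*v - 28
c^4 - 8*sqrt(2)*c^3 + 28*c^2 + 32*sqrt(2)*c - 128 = (c - 2)*(c + 2)*(c - 4*sqrt(2))^2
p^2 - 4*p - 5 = (p - 5)*(p + 1)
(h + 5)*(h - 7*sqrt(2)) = h^2 - 7*sqrt(2)*h + 5*h - 35*sqrt(2)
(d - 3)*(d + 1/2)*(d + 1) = d^3 - 3*d^2/2 - 4*d - 3/2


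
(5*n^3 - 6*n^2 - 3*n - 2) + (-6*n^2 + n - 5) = 5*n^3 - 12*n^2 - 2*n - 7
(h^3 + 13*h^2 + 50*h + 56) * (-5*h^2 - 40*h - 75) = -5*h^5 - 105*h^4 - 845*h^3 - 3255*h^2 - 5990*h - 4200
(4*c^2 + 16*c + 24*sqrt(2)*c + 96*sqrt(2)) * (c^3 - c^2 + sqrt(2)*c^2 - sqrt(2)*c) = 4*c^5 + 12*c^4 + 28*sqrt(2)*c^4 + 32*c^3 + 84*sqrt(2)*c^3 - 112*sqrt(2)*c^2 + 144*c^2 - 192*c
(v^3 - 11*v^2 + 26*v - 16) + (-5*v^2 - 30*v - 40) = v^3 - 16*v^2 - 4*v - 56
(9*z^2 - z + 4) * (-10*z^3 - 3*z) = -90*z^5 + 10*z^4 - 67*z^3 + 3*z^2 - 12*z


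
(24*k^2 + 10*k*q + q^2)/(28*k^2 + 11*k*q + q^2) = (6*k + q)/(7*k + q)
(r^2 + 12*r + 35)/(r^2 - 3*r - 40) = (r + 7)/(r - 8)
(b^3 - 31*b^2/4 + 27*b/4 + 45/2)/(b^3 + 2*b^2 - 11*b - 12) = (4*b^2 - 19*b - 30)/(4*(b^2 + 5*b + 4))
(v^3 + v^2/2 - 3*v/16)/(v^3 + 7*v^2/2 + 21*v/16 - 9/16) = v/(v + 3)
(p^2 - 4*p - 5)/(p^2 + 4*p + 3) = (p - 5)/(p + 3)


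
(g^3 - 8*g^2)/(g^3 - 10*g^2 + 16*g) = g/(g - 2)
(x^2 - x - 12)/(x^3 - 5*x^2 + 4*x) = (x + 3)/(x*(x - 1))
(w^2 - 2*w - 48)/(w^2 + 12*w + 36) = (w - 8)/(w + 6)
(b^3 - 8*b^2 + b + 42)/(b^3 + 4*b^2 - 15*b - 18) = (b^2 - 5*b - 14)/(b^2 + 7*b + 6)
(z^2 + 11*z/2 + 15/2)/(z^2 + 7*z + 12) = (z + 5/2)/(z + 4)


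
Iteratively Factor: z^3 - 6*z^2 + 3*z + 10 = (z - 2)*(z^2 - 4*z - 5) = (z - 2)*(z + 1)*(z - 5)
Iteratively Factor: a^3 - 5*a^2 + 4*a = (a)*(a^2 - 5*a + 4) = a*(a - 4)*(a - 1)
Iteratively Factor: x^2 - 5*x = (x)*(x - 5)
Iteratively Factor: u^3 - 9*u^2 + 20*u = (u - 4)*(u^2 - 5*u) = (u - 5)*(u - 4)*(u)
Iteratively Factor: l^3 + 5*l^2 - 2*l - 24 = (l + 3)*(l^2 + 2*l - 8) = (l - 2)*(l + 3)*(l + 4)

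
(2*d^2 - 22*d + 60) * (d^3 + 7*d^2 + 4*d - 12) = 2*d^5 - 8*d^4 - 86*d^3 + 308*d^2 + 504*d - 720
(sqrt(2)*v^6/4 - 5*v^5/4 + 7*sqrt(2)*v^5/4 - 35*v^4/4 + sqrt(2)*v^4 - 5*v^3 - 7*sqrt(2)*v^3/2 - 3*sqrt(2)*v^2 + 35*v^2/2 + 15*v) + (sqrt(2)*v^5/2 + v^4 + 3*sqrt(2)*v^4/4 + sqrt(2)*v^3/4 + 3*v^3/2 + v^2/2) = sqrt(2)*v^6/4 - 5*v^5/4 + 9*sqrt(2)*v^5/4 - 31*v^4/4 + 7*sqrt(2)*v^4/4 - 13*sqrt(2)*v^3/4 - 7*v^3/2 - 3*sqrt(2)*v^2 + 18*v^2 + 15*v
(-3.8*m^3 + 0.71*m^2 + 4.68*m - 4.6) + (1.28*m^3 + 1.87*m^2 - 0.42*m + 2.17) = -2.52*m^3 + 2.58*m^2 + 4.26*m - 2.43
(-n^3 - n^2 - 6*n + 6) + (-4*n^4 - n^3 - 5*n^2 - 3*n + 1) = -4*n^4 - 2*n^3 - 6*n^2 - 9*n + 7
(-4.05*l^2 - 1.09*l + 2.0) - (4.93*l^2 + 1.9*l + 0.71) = -8.98*l^2 - 2.99*l + 1.29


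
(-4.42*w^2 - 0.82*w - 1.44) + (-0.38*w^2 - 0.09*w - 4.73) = -4.8*w^2 - 0.91*w - 6.17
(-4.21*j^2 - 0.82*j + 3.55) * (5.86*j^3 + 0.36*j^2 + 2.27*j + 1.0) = -24.6706*j^5 - 6.3208*j^4 + 10.9511*j^3 - 4.7934*j^2 + 7.2385*j + 3.55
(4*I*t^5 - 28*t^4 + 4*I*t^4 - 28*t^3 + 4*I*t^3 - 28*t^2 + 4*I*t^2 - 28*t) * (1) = 4*I*t^5 - 28*t^4 + 4*I*t^4 - 28*t^3 + 4*I*t^3 - 28*t^2 + 4*I*t^2 - 28*t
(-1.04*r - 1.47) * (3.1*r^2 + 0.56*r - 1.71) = -3.224*r^3 - 5.1394*r^2 + 0.9552*r + 2.5137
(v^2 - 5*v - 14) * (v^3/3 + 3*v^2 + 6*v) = v^5/3 + 4*v^4/3 - 41*v^3/3 - 72*v^2 - 84*v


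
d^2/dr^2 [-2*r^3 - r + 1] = -12*r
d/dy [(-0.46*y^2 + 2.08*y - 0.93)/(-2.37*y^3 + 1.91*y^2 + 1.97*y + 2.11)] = (-1.0902*y^4 + 9.8592*y^3 - 11.4913*y^2 + 1.6114*y + 6.2209)/(5.6169*y^6 - 9.0534*y^5 - 5.6897*y^4 - 2.476*y^3 + 11.9411*y^2 + 8.3134*y + 4.4521)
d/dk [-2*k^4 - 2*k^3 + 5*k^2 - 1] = 2*k*(-4*k^2 - 3*k + 5)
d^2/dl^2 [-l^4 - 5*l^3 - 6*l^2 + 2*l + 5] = -12*l^2 - 30*l - 12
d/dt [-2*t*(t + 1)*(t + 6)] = -6*t^2 - 28*t - 12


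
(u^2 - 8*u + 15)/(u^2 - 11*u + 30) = (u - 3)/(u - 6)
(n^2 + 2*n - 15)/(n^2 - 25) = (n - 3)/(n - 5)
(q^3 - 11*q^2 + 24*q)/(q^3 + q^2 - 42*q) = (q^2 - 11*q + 24)/(q^2 + q - 42)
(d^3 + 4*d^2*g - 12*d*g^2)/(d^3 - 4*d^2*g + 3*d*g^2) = (d^2 + 4*d*g - 12*g^2)/(d^2 - 4*d*g + 3*g^2)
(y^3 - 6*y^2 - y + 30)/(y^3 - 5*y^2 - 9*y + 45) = (y + 2)/(y + 3)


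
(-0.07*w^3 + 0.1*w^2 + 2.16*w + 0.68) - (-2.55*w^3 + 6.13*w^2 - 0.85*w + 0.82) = 2.48*w^3 - 6.03*w^2 + 3.01*w - 0.14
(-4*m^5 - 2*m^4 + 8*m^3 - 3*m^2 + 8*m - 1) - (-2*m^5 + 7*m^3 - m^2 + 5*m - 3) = -2*m^5 - 2*m^4 + m^3 - 2*m^2 + 3*m + 2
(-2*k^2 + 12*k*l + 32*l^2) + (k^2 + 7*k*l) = -k^2 + 19*k*l + 32*l^2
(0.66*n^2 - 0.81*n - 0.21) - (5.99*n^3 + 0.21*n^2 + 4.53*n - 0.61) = -5.99*n^3 + 0.45*n^2 - 5.34*n + 0.4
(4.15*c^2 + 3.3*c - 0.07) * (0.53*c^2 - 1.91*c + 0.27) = 2.1995*c^4 - 6.1775*c^3 - 5.2196*c^2 + 1.0247*c - 0.0189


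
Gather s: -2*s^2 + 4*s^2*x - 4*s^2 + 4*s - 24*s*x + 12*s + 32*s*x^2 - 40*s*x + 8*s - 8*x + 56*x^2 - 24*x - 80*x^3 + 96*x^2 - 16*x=s^2*(4*x - 6) + s*(32*x^2 - 64*x + 24) - 80*x^3 + 152*x^2 - 48*x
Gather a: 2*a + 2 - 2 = 2*a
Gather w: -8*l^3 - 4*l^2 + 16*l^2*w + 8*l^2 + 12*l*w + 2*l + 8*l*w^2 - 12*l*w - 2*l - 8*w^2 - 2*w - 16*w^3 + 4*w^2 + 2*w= -8*l^3 + 16*l^2*w + 4*l^2 - 16*w^3 + w^2*(8*l - 4)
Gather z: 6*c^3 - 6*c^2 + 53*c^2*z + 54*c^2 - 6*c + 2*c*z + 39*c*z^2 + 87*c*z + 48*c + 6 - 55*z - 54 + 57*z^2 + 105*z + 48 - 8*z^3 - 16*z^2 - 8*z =6*c^3 + 48*c^2 + 42*c - 8*z^3 + z^2*(39*c + 41) + z*(53*c^2 + 89*c + 42)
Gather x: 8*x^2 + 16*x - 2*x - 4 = 8*x^2 + 14*x - 4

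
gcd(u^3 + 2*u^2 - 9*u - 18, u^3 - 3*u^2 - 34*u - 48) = u^2 + 5*u + 6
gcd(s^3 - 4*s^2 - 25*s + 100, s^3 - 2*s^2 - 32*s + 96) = s - 4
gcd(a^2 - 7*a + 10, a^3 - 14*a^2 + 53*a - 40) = a - 5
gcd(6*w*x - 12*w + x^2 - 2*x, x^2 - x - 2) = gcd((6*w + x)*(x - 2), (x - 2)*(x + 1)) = x - 2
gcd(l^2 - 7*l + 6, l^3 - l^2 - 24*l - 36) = l - 6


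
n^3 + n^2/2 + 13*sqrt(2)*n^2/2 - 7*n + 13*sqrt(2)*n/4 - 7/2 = (n + 1/2)*(n - sqrt(2)/2)*(n + 7*sqrt(2))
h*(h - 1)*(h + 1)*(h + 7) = h^4 + 7*h^3 - h^2 - 7*h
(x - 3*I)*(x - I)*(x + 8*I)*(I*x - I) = I*x^4 - 4*x^3 - I*x^3 + 4*x^2 + 29*I*x^2 + 24*x - 29*I*x - 24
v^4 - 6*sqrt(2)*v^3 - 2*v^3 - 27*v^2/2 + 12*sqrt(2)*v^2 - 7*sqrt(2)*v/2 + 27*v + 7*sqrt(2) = (v - 2)*(v - 7*sqrt(2))*(v + sqrt(2)/2)^2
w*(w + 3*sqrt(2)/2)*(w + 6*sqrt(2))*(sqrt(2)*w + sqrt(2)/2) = sqrt(2)*w^4 + sqrt(2)*w^3/2 + 15*w^3 + 15*w^2/2 + 18*sqrt(2)*w^2 + 9*sqrt(2)*w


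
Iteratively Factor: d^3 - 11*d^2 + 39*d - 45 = (d - 5)*(d^2 - 6*d + 9) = (d - 5)*(d - 3)*(d - 3)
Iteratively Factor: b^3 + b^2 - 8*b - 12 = (b + 2)*(b^2 - b - 6) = (b - 3)*(b + 2)*(b + 2)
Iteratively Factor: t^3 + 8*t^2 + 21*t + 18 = (t + 2)*(t^2 + 6*t + 9) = (t + 2)*(t + 3)*(t + 3)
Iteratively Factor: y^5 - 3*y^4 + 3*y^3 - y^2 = (y - 1)*(y^4 - 2*y^3 + y^2) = y*(y - 1)*(y^3 - 2*y^2 + y) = y*(y - 1)^2*(y^2 - y) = y^2*(y - 1)^2*(y - 1)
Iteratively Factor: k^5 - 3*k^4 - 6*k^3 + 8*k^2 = (k)*(k^4 - 3*k^3 - 6*k^2 + 8*k) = k^2*(k^3 - 3*k^2 - 6*k + 8) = k^2*(k - 1)*(k^2 - 2*k - 8) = k^2*(k - 1)*(k + 2)*(k - 4)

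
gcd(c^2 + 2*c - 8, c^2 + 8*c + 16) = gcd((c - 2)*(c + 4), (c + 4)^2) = c + 4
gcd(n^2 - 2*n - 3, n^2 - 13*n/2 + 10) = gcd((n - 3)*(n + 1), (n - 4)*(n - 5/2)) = 1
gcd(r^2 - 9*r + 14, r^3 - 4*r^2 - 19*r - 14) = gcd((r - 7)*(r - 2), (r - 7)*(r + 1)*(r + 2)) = r - 7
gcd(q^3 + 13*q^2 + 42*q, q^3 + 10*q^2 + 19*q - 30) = q + 6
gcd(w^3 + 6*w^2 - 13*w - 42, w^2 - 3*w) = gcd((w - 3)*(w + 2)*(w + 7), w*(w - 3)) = w - 3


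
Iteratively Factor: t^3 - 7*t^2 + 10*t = (t - 2)*(t^2 - 5*t) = (t - 5)*(t - 2)*(t)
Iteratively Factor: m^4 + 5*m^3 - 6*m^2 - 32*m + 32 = (m - 1)*(m^3 + 6*m^2 - 32) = (m - 1)*(m + 4)*(m^2 + 2*m - 8) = (m - 1)*(m + 4)^2*(m - 2)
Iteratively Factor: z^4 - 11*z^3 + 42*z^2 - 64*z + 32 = (z - 1)*(z^3 - 10*z^2 + 32*z - 32) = (z - 2)*(z - 1)*(z^2 - 8*z + 16) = (z - 4)*(z - 2)*(z - 1)*(z - 4)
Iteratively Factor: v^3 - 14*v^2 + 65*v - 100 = (v - 4)*(v^2 - 10*v + 25) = (v - 5)*(v - 4)*(v - 5)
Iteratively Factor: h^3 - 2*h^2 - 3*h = (h)*(h^2 - 2*h - 3) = h*(h + 1)*(h - 3)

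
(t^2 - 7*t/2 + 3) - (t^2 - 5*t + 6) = 3*t/2 - 3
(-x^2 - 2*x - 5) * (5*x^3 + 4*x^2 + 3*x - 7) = -5*x^5 - 14*x^4 - 36*x^3 - 19*x^2 - x + 35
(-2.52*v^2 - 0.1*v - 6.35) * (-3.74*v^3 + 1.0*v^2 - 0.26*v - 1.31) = 9.4248*v^5 - 2.146*v^4 + 24.3042*v^3 - 3.0228*v^2 + 1.782*v + 8.3185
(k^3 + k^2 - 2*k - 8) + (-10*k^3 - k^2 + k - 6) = -9*k^3 - k - 14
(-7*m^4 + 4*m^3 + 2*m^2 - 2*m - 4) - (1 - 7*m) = -7*m^4 + 4*m^3 + 2*m^2 + 5*m - 5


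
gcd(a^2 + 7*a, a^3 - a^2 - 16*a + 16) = 1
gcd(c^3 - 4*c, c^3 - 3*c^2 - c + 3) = 1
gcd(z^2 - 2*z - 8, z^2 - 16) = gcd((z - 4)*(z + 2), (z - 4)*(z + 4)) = z - 4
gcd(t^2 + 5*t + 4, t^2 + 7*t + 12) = t + 4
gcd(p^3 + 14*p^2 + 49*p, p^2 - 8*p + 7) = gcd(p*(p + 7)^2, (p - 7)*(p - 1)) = 1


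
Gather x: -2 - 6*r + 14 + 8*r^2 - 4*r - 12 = 8*r^2 - 10*r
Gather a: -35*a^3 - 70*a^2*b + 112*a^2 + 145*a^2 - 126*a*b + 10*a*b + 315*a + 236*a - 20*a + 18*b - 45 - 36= -35*a^3 + a^2*(257 - 70*b) + a*(531 - 116*b) + 18*b - 81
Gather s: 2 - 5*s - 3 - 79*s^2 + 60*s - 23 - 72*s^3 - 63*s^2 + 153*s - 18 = -72*s^3 - 142*s^2 + 208*s - 42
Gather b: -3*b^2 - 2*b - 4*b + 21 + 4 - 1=-3*b^2 - 6*b + 24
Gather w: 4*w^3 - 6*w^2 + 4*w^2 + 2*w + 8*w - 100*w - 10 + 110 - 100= 4*w^3 - 2*w^2 - 90*w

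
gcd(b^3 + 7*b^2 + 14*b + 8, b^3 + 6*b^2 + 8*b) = b^2 + 6*b + 8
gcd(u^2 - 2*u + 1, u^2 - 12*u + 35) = 1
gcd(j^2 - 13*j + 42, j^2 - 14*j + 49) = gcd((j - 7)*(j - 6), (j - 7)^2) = j - 7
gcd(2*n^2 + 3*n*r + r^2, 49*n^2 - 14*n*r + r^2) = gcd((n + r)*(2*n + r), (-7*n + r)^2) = 1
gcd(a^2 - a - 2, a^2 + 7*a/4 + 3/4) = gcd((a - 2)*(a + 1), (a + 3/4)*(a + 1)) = a + 1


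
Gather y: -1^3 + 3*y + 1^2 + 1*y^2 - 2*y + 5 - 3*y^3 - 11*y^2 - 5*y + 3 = -3*y^3 - 10*y^2 - 4*y + 8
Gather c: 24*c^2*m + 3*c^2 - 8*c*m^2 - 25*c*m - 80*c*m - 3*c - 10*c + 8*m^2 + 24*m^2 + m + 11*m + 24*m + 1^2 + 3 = c^2*(24*m + 3) + c*(-8*m^2 - 105*m - 13) + 32*m^2 + 36*m + 4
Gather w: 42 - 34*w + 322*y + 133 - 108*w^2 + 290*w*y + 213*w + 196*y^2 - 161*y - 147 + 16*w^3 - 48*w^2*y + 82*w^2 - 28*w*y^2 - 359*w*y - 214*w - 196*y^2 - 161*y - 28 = 16*w^3 + w^2*(-48*y - 26) + w*(-28*y^2 - 69*y - 35)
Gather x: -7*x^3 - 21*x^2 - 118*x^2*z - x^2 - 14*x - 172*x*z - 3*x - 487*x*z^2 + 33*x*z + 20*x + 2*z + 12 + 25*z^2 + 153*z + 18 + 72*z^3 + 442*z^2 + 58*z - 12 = -7*x^3 + x^2*(-118*z - 22) + x*(-487*z^2 - 139*z + 3) + 72*z^3 + 467*z^2 + 213*z + 18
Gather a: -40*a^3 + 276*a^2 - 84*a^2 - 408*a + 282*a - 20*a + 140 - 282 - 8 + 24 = -40*a^3 + 192*a^2 - 146*a - 126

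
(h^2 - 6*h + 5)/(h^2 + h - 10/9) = 9*(h^2 - 6*h + 5)/(9*h^2 + 9*h - 10)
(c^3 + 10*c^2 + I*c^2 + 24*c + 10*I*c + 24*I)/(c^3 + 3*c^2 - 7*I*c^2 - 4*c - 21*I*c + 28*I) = (c^2 + c*(6 + I) + 6*I)/(c^2 - c*(1 + 7*I) + 7*I)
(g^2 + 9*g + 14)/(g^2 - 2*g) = (g^2 + 9*g + 14)/(g*(g - 2))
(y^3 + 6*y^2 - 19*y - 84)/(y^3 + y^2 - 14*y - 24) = (y + 7)/(y + 2)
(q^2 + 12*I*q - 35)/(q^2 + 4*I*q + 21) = (q + 5*I)/(q - 3*I)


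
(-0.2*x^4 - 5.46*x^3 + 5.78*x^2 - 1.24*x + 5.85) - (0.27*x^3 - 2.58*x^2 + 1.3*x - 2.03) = -0.2*x^4 - 5.73*x^3 + 8.36*x^2 - 2.54*x + 7.88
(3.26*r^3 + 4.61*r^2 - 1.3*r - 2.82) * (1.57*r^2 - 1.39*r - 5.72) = 5.1182*r^5 + 2.7063*r^4 - 27.0961*r^3 - 28.9896*r^2 + 11.3558*r + 16.1304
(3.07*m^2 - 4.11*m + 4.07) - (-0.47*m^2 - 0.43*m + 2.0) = 3.54*m^2 - 3.68*m + 2.07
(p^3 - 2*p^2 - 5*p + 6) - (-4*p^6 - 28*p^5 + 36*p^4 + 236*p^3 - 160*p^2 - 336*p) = 4*p^6 + 28*p^5 - 36*p^4 - 235*p^3 + 158*p^2 + 331*p + 6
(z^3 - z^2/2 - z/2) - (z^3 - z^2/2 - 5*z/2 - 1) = 2*z + 1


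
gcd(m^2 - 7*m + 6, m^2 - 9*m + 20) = 1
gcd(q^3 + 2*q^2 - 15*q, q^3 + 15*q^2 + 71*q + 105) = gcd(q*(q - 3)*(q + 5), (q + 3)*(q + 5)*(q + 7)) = q + 5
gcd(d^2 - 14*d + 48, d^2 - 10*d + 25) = 1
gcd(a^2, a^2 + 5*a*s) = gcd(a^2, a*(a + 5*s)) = a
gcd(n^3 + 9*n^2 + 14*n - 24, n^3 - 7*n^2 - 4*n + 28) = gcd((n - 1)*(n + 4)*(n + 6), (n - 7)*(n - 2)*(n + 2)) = 1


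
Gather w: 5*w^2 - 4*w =5*w^2 - 4*w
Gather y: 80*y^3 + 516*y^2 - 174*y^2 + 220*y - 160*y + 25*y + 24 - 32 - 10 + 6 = 80*y^3 + 342*y^2 + 85*y - 12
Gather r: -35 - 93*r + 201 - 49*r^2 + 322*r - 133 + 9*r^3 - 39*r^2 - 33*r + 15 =9*r^3 - 88*r^2 + 196*r + 48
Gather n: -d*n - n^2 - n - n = -n^2 + n*(-d - 2)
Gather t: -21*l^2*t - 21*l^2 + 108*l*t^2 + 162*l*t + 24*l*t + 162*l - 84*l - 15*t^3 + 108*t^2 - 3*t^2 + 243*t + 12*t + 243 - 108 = -21*l^2 + 78*l - 15*t^3 + t^2*(108*l + 105) + t*(-21*l^2 + 186*l + 255) + 135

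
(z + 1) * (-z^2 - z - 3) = -z^3 - 2*z^2 - 4*z - 3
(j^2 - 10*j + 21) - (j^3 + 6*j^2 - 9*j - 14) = -j^3 - 5*j^2 - j + 35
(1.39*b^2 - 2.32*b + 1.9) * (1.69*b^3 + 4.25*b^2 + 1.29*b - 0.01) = 2.3491*b^5 + 1.9867*b^4 - 4.8559*b^3 + 5.0683*b^2 + 2.4742*b - 0.019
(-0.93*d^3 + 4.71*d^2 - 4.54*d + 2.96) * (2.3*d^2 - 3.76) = -2.139*d^5 + 10.833*d^4 - 6.9452*d^3 - 10.9016*d^2 + 17.0704*d - 11.1296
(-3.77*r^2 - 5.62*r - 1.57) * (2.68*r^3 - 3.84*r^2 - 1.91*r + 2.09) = -10.1036*r^5 - 0.584800000000001*r^4 + 24.5739*r^3 + 8.8837*r^2 - 8.7471*r - 3.2813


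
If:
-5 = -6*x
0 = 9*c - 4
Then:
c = 4/9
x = 5/6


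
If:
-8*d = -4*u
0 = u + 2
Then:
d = -1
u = -2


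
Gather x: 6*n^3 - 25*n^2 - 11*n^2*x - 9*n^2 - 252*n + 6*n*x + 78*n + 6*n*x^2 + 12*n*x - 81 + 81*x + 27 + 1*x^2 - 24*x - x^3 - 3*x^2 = 6*n^3 - 34*n^2 - 174*n - x^3 + x^2*(6*n - 2) + x*(-11*n^2 + 18*n + 57) - 54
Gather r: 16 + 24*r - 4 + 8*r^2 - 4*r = 8*r^2 + 20*r + 12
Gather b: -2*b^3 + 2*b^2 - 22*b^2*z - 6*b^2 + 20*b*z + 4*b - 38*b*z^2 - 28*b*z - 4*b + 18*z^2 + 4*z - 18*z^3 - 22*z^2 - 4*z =-2*b^3 + b^2*(-22*z - 4) + b*(-38*z^2 - 8*z) - 18*z^3 - 4*z^2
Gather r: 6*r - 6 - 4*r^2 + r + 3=-4*r^2 + 7*r - 3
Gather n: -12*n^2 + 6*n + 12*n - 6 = -12*n^2 + 18*n - 6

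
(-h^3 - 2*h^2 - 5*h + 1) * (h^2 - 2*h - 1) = -h^5 + 13*h^2 + 3*h - 1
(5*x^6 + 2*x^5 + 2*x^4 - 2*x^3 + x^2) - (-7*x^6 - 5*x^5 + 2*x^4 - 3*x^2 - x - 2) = 12*x^6 + 7*x^5 - 2*x^3 + 4*x^2 + x + 2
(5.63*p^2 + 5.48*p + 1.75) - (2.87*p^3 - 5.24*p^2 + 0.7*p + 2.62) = -2.87*p^3 + 10.87*p^2 + 4.78*p - 0.87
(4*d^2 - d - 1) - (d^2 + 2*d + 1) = 3*d^2 - 3*d - 2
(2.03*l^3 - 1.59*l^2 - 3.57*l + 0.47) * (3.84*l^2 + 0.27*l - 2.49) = 7.7952*l^5 - 5.5575*l^4 - 19.1928*l^3 + 4.8*l^2 + 9.0162*l - 1.1703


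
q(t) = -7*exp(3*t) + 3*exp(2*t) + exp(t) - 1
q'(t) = -21*exp(3*t) + 6*exp(2*t) + exp(t)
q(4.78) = -11784496.30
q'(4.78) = -35396281.64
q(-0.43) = -1.01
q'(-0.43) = -2.59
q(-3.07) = -0.95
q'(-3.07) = 0.06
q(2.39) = -8731.69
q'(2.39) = -26571.20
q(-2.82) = -0.93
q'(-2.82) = 0.08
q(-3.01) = -0.94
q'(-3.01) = 0.06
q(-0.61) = -0.69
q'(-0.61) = -1.05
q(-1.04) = -0.58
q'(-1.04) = 0.18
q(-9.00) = -1.00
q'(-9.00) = 0.00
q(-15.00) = -1.00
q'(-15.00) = 0.00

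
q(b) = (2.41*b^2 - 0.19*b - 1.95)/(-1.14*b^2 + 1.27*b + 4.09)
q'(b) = (2.28*b - 1.27)*(2.41*b^2 - 0.19*b - 1.95)/(-1.14*b^2 + 1.27*b + 4.09)^2 + (4.82*b - 0.19)/(-1.14*b^2 + 1.27*b + 4.09) = (2.8441*b^2 + 15.2678*b + 1.6994)/(1.2996*b^4 - 2.8956*b^3 - 7.7123*b^2 + 10.3886*b + 16.7281)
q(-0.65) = -0.29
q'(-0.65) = -0.91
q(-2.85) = -2.07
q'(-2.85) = -0.24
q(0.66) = -0.23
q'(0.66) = 0.66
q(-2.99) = -2.04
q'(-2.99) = -0.19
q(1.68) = 1.51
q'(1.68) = 3.91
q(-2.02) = -2.64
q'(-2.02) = -1.79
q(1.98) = 3.34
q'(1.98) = 9.45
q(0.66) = -0.23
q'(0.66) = 0.66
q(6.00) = -2.85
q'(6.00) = 0.23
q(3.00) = -8.12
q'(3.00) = 13.12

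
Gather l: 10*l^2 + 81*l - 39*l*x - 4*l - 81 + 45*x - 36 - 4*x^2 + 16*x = 10*l^2 + l*(77 - 39*x) - 4*x^2 + 61*x - 117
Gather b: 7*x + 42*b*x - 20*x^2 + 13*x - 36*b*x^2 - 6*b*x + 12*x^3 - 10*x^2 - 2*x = b*(-36*x^2 + 36*x) + 12*x^3 - 30*x^2 + 18*x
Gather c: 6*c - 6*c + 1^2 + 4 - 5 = 0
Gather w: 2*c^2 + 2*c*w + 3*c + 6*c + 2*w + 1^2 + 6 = 2*c^2 + 9*c + w*(2*c + 2) + 7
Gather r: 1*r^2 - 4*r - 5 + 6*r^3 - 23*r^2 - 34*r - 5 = 6*r^3 - 22*r^2 - 38*r - 10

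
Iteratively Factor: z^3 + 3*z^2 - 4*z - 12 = (z + 3)*(z^2 - 4) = (z + 2)*(z + 3)*(z - 2)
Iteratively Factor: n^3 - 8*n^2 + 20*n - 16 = (n - 2)*(n^2 - 6*n + 8) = (n - 2)^2*(n - 4)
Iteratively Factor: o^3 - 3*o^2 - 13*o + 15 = (o - 5)*(o^2 + 2*o - 3) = (o - 5)*(o - 1)*(o + 3)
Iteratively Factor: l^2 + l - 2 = (l + 2)*(l - 1)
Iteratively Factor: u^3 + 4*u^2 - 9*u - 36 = (u + 3)*(u^2 + u - 12) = (u - 3)*(u + 3)*(u + 4)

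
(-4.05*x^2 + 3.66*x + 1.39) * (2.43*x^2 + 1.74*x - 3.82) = -9.8415*x^4 + 1.8468*x^3 + 25.2171*x^2 - 11.5626*x - 5.3098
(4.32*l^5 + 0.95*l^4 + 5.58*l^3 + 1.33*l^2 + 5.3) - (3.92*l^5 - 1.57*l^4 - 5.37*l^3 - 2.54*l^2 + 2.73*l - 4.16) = 0.4*l^5 + 2.52*l^4 + 10.95*l^3 + 3.87*l^2 - 2.73*l + 9.46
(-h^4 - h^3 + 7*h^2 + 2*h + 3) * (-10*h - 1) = 10*h^5 + 11*h^4 - 69*h^3 - 27*h^2 - 32*h - 3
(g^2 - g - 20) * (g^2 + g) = g^4 - 21*g^2 - 20*g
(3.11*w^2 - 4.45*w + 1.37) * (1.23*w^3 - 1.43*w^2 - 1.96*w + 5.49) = 3.8253*w^5 - 9.9208*w^4 + 1.953*w^3 + 23.8368*w^2 - 27.1157*w + 7.5213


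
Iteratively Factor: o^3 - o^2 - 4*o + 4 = (o + 2)*(o^2 - 3*o + 2) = (o - 2)*(o + 2)*(o - 1)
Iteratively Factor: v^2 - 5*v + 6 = (v - 3)*(v - 2)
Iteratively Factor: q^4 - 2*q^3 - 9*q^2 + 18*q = (q + 3)*(q^3 - 5*q^2 + 6*q) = (q - 2)*(q + 3)*(q^2 - 3*q) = (q - 3)*(q - 2)*(q + 3)*(q)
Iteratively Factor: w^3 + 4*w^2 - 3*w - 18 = (w - 2)*(w^2 + 6*w + 9) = (w - 2)*(w + 3)*(w + 3)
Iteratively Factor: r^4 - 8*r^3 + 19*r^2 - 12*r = (r - 1)*(r^3 - 7*r^2 + 12*r) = (r - 4)*(r - 1)*(r^2 - 3*r) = (r - 4)*(r - 3)*(r - 1)*(r)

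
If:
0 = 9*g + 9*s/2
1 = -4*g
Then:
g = -1/4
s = 1/2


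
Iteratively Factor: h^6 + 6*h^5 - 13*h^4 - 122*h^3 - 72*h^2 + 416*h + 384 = (h + 4)*(h^5 + 2*h^4 - 21*h^3 - 38*h^2 + 80*h + 96) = (h - 4)*(h + 4)*(h^4 + 6*h^3 + 3*h^2 - 26*h - 24) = (h - 4)*(h + 1)*(h + 4)*(h^3 + 5*h^2 - 2*h - 24) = (h - 4)*(h - 2)*(h + 1)*(h + 4)*(h^2 + 7*h + 12) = (h - 4)*(h - 2)*(h + 1)*(h + 4)^2*(h + 3)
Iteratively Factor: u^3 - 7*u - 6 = (u - 3)*(u^2 + 3*u + 2) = (u - 3)*(u + 1)*(u + 2)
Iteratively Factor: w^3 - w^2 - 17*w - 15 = (w + 1)*(w^2 - 2*w - 15) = (w - 5)*(w + 1)*(w + 3)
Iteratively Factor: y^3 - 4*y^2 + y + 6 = (y + 1)*(y^2 - 5*y + 6) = (y - 3)*(y + 1)*(y - 2)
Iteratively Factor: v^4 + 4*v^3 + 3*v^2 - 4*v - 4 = (v + 1)*(v^3 + 3*v^2 - 4) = (v + 1)*(v + 2)*(v^2 + v - 2) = (v - 1)*(v + 1)*(v + 2)*(v + 2)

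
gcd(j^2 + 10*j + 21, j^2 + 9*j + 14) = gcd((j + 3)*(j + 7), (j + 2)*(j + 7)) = j + 7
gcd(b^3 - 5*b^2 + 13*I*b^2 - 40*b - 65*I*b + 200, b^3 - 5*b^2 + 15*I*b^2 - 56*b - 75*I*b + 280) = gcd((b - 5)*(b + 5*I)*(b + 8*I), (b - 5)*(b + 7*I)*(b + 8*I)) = b^2 + b*(-5 + 8*I) - 40*I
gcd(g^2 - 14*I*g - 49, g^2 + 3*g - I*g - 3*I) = 1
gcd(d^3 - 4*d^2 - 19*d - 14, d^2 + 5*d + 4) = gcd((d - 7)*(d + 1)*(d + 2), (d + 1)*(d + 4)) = d + 1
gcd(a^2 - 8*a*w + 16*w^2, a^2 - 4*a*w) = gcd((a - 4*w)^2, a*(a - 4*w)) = -a + 4*w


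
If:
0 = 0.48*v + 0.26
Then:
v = -0.54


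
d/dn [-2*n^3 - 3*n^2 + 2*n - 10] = -6*n^2 - 6*n + 2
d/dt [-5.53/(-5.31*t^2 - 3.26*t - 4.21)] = (-58.7286*t - 18.0278)/(5.31*t^2 + 3.26*t + 4.21)^2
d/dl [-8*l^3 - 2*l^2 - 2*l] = -24*l^2 - 4*l - 2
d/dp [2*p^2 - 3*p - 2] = 4*p - 3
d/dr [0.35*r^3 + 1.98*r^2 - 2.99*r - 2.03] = 1.05*r^2 + 3.96*r - 2.99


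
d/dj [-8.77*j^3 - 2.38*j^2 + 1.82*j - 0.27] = -26.31*j^2 - 4.76*j + 1.82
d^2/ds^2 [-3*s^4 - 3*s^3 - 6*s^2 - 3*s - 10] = -36*s^2 - 18*s - 12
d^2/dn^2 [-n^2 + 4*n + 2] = -2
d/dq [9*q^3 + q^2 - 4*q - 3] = 27*q^2 + 2*q - 4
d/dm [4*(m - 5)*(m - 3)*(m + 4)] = 12*m^2 - 32*m - 68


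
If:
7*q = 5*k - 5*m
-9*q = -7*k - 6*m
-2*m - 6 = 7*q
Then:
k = -174/149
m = 8/149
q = -130/149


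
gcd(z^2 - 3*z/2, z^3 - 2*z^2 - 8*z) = z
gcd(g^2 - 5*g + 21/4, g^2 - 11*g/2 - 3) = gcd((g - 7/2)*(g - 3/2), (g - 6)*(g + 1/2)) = 1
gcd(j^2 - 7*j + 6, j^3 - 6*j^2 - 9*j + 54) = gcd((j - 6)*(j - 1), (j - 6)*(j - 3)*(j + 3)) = j - 6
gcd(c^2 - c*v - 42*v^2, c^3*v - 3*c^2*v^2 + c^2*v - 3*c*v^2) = 1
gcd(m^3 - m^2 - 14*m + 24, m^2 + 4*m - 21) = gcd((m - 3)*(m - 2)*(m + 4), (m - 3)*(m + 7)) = m - 3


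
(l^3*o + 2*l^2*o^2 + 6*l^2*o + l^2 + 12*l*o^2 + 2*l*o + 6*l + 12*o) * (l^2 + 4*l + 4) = l^5*o + 2*l^4*o^2 + 10*l^4*o + l^4 + 20*l^3*o^2 + 30*l^3*o + 10*l^3 + 56*l^2*o^2 + 44*l^2*o + 28*l^2 + 48*l*o^2 + 56*l*o + 24*l + 48*o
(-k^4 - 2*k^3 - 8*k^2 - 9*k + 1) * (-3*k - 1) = 3*k^5 + 7*k^4 + 26*k^3 + 35*k^2 + 6*k - 1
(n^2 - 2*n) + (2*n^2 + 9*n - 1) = 3*n^2 + 7*n - 1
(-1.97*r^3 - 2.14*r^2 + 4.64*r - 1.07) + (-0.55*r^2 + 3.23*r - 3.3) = -1.97*r^3 - 2.69*r^2 + 7.87*r - 4.37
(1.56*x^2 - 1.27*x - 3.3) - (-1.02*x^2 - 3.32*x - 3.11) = 2.58*x^2 + 2.05*x - 0.19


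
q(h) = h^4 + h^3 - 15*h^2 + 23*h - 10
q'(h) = 4*h^3 + 3*h^2 - 30*h + 23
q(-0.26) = -17.01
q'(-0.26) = 30.93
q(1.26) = -0.31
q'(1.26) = -2.04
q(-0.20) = -15.21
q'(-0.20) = 29.09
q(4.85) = 416.10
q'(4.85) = 404.40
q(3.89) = 140.33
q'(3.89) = 187.15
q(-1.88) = -100.41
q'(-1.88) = 63.42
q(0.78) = -0.34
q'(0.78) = 3.32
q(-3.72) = -163.11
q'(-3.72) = -29.80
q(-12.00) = 16562.00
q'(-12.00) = -6097.00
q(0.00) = -10.00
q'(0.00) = 23.00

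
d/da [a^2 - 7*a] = 2*a - 7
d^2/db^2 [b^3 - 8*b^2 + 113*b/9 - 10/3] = 6*b - 16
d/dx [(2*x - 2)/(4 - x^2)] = 2*(-x^2 + 2*x*(x - 1) + 4)/(x^2 - 4)^2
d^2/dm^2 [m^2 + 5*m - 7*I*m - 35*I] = 2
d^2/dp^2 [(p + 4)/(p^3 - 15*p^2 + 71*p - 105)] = 2*((p + 4)*(3*p^2 - 30*p + 71)^2 + (-3*p^2 + 30*p - 3*(p - 5)*(p + 4) - 71)*(p^3 - 15*p^2 + 71*p - 105))/(p^3 - 15*p^2 + 71*p - 105)^3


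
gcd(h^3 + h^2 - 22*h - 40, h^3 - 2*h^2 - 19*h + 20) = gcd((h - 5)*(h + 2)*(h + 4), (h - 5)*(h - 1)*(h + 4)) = h^2 - h - 20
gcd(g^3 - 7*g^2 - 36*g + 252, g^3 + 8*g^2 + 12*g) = g + 6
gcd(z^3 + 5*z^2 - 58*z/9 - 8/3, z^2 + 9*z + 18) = z + 6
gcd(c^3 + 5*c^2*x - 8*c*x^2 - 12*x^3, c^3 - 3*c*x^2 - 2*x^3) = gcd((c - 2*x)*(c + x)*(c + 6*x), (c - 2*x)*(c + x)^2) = -c^2 + c*x + 2*x^2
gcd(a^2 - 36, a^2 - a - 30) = a - 6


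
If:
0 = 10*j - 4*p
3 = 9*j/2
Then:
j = 2/3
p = 5/3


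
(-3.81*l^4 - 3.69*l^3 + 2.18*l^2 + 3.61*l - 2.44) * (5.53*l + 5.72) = -21.0693*l^5 - 42.1989*l^4 - 9.0514*l^3 + 32.4329*l^2 + 7.156*l - 13.9568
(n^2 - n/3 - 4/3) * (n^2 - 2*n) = n^4 - 7*n^3/3 - 2*n^2/3 + 8*n/3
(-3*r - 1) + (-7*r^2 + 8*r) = -7*r^2 + 5*r - 1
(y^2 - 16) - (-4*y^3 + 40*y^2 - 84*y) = 4*y^3 - 39*y^2 + 84*y - 16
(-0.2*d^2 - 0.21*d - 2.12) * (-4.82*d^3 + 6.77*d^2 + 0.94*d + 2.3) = 0.964*d^5 - 0.3418*d^4 + 8.6087*d^3 - 15.0098*d^2 - 2.4758*d - 4.876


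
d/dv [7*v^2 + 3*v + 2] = 14*v + 3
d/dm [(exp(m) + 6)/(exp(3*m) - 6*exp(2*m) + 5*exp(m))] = 2*(-exp(3*m) - 6*exp(2*m) + 36*exp(m) - 15)*exp(-m)/(exp(4*m) - 12*exp(3*m) + 46*exp(2*m) - 60*exp(m) + 25)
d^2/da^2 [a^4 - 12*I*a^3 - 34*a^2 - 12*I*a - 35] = 12*a^2 - 72*I*a - 68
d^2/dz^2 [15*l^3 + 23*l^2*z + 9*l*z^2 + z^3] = 18*l + 6*z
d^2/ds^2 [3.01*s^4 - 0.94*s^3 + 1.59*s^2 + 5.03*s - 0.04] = 36.12*s^2 - 5.64*s + 3.18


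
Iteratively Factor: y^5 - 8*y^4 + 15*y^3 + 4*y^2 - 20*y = (y)*(y^4 - 8*y^3 + 15*y^2 + 4*y - 20) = y*(y - 5)*(y^3 - 3*y^2 + 4) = y*(y - 5)*(y - 2)*(y^2 - y - 2) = y*(y - 5)*(y - 2)*(y + 1)*(y - 2)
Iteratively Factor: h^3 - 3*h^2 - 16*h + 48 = (h - 3)*(h^2 - 16) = (h - 3)*(h + 4)*(h - 4)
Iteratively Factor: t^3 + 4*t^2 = (t)*(t^2 + 4*t) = t^2*(t + 4)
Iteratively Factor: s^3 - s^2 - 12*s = (s)*(s^2 - s - 12) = s*(s - 4)*(s + 3)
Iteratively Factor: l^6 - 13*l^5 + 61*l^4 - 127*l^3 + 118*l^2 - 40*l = (l - 1)*(l^5 - 12*l^4 + 49*l^3 - 78*l^2 + 40*l) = (l - 5)*(l - 1)*(l^4 - 7*l^3 + 14*l^2 - 8*l) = (l - 5)*(l - 1)^2*(l^3 - 6*l^2 + 8*l) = l*(l - 5)*(l - 1)^2*(l^2 - 6*l + 8) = l*(l - 5)*(l - 2)*(l - 1)^2*(l - 4)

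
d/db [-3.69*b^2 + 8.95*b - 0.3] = 8.95 - 7.38*b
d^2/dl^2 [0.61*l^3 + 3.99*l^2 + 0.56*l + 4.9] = 3.66*l + 7.98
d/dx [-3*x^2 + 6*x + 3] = 6 - 6*x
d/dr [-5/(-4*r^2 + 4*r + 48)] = 5*(1 - 2*r)/(4*(-r^2 + r + 12)^2)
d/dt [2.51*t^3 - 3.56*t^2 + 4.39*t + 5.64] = 7.53*t^2 - 7.12*t + 4.39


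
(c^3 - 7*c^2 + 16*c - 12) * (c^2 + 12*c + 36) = c^5 + 5*c^4 - 32*c^3 - 72*c^2 + 432*c - 432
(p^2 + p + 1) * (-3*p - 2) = -3*p^3 - 5*p^2 - 5*p - 2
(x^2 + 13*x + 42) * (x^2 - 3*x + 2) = x^4 + 10*x^3 + 5*x^2 - 100*x + 84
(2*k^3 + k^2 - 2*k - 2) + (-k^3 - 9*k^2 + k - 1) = k^3 - 8*k^2 - k - 3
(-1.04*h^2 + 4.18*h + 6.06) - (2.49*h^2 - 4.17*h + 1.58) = -3.53*h^2 + 8.35*h + 4.48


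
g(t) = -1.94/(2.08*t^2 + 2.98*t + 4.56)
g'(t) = -1.94*(-4.16*t - 2.98)/(2.08*t^2 + 2.98*t + 4.56)^2 = (8.0704*t + 5.7812)/(2.08*t^2 + 2.98*t + 4.56)^2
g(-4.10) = -0.07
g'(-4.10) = -0.04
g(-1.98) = -0.28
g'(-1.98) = -0.22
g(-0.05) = -0.44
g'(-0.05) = 0.28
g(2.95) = -0.06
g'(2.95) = 0.03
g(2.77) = -0.07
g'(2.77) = 0.03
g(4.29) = -0.03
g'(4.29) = 0.01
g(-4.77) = -0.05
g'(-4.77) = -0.02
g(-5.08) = -0.05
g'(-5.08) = -0.02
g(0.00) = -0.43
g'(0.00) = 0.28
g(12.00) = -0.01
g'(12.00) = 0.00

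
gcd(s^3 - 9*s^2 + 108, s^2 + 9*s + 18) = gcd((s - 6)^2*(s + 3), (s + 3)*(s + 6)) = s + 3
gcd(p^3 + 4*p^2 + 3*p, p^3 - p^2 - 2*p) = p^2 + p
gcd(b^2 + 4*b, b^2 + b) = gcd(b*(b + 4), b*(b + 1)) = b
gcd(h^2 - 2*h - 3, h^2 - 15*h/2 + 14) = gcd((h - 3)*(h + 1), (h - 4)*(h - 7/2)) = 1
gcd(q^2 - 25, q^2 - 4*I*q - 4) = 1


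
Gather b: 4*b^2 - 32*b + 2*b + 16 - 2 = 4*b^2 - 30*b + 14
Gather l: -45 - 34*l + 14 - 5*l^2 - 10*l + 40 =-5*l^2 - 44*l + 9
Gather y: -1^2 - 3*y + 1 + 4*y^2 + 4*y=4*y^2 + y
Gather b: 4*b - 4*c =4*b - 4*c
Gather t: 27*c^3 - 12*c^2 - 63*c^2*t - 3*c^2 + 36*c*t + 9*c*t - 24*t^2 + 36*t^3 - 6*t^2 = 27*c^3 - 15*c^2 + 36*t^3 - 30*t^2 + t*(-63*c^2 + 45*c)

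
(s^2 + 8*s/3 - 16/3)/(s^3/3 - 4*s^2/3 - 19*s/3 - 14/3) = (-3*s^2 - 8*s + 16)/(-s^3 + 4*s^2 + 19*s + 14)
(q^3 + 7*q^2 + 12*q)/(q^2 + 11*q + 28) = q*(q + 3)/(q + 7)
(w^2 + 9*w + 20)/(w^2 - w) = (w^2 + 9*w + 20)/(w*(w - 1))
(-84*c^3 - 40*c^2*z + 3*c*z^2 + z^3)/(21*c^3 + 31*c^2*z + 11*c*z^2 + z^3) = (-12*c^2 - 4*c*z + z^2)/(3*c^2 + 4*c*z + z^2)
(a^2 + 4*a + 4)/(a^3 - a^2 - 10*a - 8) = (a + 2)/(a^2 - 3*a - 4)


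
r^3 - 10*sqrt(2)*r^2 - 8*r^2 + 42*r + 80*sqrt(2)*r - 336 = (r - 8)*(r - 7*sqrt(2))*(r - 3*sqrt(2))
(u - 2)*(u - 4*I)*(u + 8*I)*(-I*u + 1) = -I*u^4 + 5*u^3 + 2*I*u^3 - 10*u^2 - 28*I*u^2 + 32*u + 56*I*u - 64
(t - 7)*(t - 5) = t^2 - 12*t + 35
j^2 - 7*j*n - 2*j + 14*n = (j - 2)*(j - 7*n)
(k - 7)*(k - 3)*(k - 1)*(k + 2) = k^4 - 9*k^3 + 9*k^2 + 41*k - 42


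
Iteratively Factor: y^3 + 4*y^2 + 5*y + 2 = (y + 1)*(y^2 + 3*y + 2) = (y + 1)^2*(y + 2)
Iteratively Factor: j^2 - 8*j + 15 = (j - 5)*(j - 3)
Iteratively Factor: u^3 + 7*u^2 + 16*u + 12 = (u + 2)*(u^2 + 5*u + 6) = (u + 2)^2*(u + 3)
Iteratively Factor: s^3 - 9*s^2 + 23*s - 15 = (s - 1)*(s^2 - 8*s + 15) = (s - 5)*(s - 1)*(s - 3)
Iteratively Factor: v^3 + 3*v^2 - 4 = (v - 1)*(v^2 + 4*v + 4) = (v - 1)*(v + 2)*(v + 2)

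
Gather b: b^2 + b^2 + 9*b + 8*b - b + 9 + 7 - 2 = 2*b^2 + 16*b + 14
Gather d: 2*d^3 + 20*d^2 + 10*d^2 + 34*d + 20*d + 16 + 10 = 2*d^3 + 30*d^2 + 54*d + 26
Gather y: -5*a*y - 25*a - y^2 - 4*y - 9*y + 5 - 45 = -25*a - y^2 + y*(-5*a - 13) - 40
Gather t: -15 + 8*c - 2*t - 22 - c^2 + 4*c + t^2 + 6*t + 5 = -c^2 + 12*c + t^2 + 4*t - 32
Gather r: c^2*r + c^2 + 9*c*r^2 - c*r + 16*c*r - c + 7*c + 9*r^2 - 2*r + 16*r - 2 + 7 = c^2 + 6*c + r^2*(9*c + 9) + r*(c^2 + 15*c + 14) + 5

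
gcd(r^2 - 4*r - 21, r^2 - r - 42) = r - 7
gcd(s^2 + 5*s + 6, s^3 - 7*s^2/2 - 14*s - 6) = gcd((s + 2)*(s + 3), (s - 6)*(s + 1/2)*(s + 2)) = s + 2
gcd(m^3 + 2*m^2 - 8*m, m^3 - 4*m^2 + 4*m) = m^2 - 2*m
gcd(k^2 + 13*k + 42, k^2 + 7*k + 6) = k + 6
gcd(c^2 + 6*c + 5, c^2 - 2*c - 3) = c + 1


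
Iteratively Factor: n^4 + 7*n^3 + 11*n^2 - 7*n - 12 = (n - 1)*(n^3 + 8*n^2 + 19*n + 12) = (n - 1)*(n + 4)*(n^2 + 4*n + 3) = (n - 1)*(n + 1)*(n + 4)*(n + 3)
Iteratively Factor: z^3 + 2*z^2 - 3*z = (z - 1)*(z^2 + 3*z) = (z - 1)*(z + 3)*(z)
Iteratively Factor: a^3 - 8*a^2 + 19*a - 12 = (a - 4)*(a^2 - 4*a + 3) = (a - 4)*(a - 1)*(a - 3)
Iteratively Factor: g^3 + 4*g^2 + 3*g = (g)*(g^2 + 4*g + 3) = g*(g + 3)*(g + 1)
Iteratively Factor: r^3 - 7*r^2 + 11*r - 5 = (r - 1)*(r^2 - 6*r + 5) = (r - 1)^2*(r - 5)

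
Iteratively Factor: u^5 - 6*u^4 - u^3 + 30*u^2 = (u)*(u^4 - 6*u^3 - u^2 + 30*u) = u^2*(u^3 - 6*u^2 - u + 30) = u^2*(u + 2)*(u^2 - 8*u + 15) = u^2*(u - 5)*(u + 2)*(u - 3)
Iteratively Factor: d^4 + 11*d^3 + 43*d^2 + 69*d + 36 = (d + 3)*(d^3 + 8*d^2 + 19*d + 12) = (d + 3)^2*(d^2 + 5*d + 4) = (d + 1)*(d + 3)^2*(d + 4)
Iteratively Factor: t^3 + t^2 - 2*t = (t - 1)*(t^2 + 2*t) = t*(t - 1)*(t + 2)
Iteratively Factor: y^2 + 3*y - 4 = (y + 4)*(y - 1)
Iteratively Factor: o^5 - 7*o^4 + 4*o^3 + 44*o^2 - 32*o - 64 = (o + 2)*(o^4 - 9*o^3 + 22*o^2 - 32) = (o - 4)*(o + 2)*(o^3 - 5*o^2 + 2*o + 8) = (o - 4)^2*(o + 2)*(o^2 - o - 2) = (o - 4)^2*(o - 2)*(o + 2)*(o + 1)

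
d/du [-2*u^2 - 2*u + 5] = -4*u - 2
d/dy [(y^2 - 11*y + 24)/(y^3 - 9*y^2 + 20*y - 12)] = (-y^4 + 22*y^3 - 151*y^2 + 408*y - 348)/(y^6 - 18*y^5 + 121*y^4 - 384*y^3 + 616*y^2 - 480*y + 144)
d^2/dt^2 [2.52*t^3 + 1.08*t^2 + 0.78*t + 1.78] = 15.12*t + 2.16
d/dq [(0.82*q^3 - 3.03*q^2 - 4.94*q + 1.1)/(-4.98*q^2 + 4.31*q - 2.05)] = (-4.0836*q^4 + 7.0684*q^3 - 42.7035*q^2 + 23.379*q + 5.386)/(24.8004*q^4 - 42.9276*q^3 + 38.9941*q^2 - 17.671*q + 4.2025)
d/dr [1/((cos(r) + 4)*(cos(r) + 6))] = 2*(cos(r) + 5)*sin(r)/((cos(r) + 4)^2*(cos(r) + 6)^2)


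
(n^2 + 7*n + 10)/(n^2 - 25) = (n + 2)/(n - 5)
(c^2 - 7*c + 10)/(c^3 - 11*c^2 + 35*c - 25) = (c - 2)/(c^2 - 6*c + 5)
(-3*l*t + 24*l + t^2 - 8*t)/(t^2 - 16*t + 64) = (-3*l + t)/(t - 8)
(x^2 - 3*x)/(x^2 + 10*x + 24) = x*(x - 3)/(x^2 + 10*x + 24)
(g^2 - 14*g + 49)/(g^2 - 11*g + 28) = (g - 7)/(g - 4)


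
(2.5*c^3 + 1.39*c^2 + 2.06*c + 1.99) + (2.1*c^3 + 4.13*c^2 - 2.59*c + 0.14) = 4.6*c^3 + 5.52*c^2 - 0.53*c + 2.13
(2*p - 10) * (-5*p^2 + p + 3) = -10*p^3 + 52*p^2 - 4*p - 30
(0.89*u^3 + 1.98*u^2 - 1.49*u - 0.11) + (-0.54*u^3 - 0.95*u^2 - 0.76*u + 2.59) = 0.35*u^3 + 1.03*u^2 - 2.25*u + 2.48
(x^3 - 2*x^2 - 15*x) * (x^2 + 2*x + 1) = x^5 - 18*x^3 - 32*x^2 - 15*x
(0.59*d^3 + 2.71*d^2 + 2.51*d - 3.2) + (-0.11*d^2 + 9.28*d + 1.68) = 0.59*d^3 + 2.6*d^2 + 11.79*d - 1.52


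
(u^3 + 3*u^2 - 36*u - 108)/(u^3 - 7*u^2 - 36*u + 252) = (u + 3)/(u - 7)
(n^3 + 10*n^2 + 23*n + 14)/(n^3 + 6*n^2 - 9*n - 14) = (n + 2)/(n - 2)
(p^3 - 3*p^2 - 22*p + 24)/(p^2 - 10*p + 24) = (p^2 + 3*p - 4)/(p - 4)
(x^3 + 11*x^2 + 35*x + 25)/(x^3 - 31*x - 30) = (x + 5)/(x - 6)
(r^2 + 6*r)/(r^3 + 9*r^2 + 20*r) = (r + 6)/(r^2 + 9*r + 20)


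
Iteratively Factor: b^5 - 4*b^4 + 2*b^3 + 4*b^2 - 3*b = (b - 1)*(b^4 - 3*b^3 - b^2 + 3*b) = (b - 1)^2*(b^3 - 2*b^2 - 3*b) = (b - 1)^2*(b + 1)*(b^2 - 3*b) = b*(b - 1)^2*(b + 1)*(b - 3)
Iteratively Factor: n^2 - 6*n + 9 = (n - 3)*(n - 3)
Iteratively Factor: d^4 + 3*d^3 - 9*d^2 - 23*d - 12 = (d + 1)*(d^3 + 2*d^2 - 11*d - 12) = (d + 1)^2*(d^2 + d - 12) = (d + 1)^2*(d + 4)*(d - 3)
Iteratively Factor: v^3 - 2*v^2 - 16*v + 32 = (v - 2)*(v^2 - 16) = (v - 4)*(v - 2)*(v + 4)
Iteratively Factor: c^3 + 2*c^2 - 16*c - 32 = (c - 4)*(c^2 + 6*c + 8) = (c - 4)*(c + 4)*(c + 2)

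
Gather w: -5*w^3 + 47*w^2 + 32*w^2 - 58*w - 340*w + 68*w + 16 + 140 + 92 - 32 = -5*w^3 + 79*w^2 - 330*w + 216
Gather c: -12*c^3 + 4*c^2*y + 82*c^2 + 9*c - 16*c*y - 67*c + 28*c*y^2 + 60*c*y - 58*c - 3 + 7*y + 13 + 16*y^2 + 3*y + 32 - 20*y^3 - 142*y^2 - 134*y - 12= -12*c^3 + c^2*(4*y + 82) + c*(28*y^2 + 44*y - 116) - 20*y^3 - 126*y^2 - 124*y + 30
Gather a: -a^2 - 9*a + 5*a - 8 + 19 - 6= -a^2 - 4*a + 5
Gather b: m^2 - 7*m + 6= m^2 - 7*m + 6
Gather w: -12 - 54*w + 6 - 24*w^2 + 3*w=-24*w^2 - 51*w - 6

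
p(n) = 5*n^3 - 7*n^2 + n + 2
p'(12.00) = 1993.00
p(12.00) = 7646.00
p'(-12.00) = 2329.00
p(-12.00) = -9658.00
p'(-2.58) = 136.97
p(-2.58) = -133.04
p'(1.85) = 26.44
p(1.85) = 11.55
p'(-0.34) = 7.49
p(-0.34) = 0.65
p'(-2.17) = 102.01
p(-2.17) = -84.22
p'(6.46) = 536.53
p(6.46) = 1064.27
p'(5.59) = 391.46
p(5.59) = 662.24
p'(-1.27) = 42.97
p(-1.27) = -20.80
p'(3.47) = 133.03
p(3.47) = 130.09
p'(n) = 15*n^2 - 14*n + 1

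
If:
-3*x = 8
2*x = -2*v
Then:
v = 8/3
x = -8/3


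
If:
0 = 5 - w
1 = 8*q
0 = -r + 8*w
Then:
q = 1/8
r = 40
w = 5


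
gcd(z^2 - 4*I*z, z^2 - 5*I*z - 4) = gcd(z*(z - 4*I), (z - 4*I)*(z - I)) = z - 4*I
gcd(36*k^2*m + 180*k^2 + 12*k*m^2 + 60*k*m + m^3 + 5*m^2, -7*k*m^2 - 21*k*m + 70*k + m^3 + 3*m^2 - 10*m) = m + 5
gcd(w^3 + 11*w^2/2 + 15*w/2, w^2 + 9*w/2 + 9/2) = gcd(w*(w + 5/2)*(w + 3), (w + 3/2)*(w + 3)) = w + 3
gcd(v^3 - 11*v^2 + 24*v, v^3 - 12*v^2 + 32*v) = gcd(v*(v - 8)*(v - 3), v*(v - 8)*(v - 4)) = v^2 - 8*v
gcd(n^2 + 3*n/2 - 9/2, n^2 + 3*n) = n + 3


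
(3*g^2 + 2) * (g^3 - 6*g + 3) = 3*g^5 - 16*g^3 + 9*g^2 - 12*g + 6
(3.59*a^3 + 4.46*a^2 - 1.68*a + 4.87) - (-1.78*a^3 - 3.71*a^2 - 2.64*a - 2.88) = 5.37*a^3 + 8.17*a^2 + 0.96*a + 7.75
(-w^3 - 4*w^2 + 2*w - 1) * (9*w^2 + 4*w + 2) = -9*w^5 - 40*w^4 - 9*w^2 - 2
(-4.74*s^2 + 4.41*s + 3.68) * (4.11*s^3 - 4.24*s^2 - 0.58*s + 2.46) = -19.4814*s^5 + 38.2227*s^4 - 0.824400000000001*s^3 - 29.8214*s^2 + 8.7142*s + 9.0528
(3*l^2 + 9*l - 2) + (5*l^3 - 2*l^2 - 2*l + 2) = 5*l^3 + l^2 + 7*l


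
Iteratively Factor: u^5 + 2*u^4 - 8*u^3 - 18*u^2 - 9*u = (u + 1)*(u^4 + u^3 - 9*u^2 - 9*u) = u*(u + 1)*(u^3 + u^2 - 9*u - 9) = u*(u + 1)*(u + 3)*(u^2 - 2*u - 3) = u*(u + 1)^2*(u + 3)*(u - 3)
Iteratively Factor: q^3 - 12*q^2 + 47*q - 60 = (q - 3)*(q^2 - 9*q + 20) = (q - 5)*(q - 3)*(q - 4)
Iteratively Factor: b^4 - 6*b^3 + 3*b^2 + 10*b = (b + 1)*(b^3 - 7*b^2 + 10*b) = b*(b + 1)*(b^2 - 7*b + 10) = b*(b - 5)*(b + 1)*(b - 2)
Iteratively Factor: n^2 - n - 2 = (n + 1)*(n - 2)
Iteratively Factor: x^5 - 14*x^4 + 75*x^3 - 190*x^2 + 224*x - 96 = (x - 3)*(x^4 - 11*x^3 + 42*x^2 - 64*x + 32) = (x - 4)*(x - 3)*(x^3 - 7*x^2 + 14*x - 8) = (x - 4)*(x - 3)*(x - 2)*(x^2 - 5*x + 4) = (x - 4)*(x - 3)*(x - 2)*(x - 1)*(x - 4)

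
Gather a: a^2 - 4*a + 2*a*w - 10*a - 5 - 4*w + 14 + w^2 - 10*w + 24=a^2 + a*(2*w - 14) + w^2 - 14*w + 33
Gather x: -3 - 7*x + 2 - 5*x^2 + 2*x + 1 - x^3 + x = -x^3 - 5*x^2 - 4*x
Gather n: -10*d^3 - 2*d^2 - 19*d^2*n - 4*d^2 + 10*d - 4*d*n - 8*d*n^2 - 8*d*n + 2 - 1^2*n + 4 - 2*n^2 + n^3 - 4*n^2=-10*d^3 - 6*d^2 + 10*d + n^3 + n^2*(-8*d - 6) + n*(-19*d^2 - 12*d - 1) + 6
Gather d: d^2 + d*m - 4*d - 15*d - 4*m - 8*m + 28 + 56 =d^2 + d*(m - 19) - 12*m + 84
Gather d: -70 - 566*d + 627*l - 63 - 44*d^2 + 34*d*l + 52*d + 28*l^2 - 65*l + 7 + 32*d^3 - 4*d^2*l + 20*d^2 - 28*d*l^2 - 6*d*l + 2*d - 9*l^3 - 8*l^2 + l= 32*d^3 + d^2*(-4*l - 24) + d*(-28*l^2 + 28*l - 512) - 9*l^3 + 20*l^2 + 563*l - 126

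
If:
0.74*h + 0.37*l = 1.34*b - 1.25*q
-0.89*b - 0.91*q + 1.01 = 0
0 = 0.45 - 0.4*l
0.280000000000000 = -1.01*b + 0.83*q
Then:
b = 0.35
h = -1.22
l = 1.12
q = 0.77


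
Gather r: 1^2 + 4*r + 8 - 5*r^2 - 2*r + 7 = -5*r^2 + 2*r + 16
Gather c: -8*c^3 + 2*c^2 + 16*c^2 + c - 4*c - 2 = -8*c^3 + 18*c^2 - 3*c - 2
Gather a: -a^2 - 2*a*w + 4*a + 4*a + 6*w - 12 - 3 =-a^2 + a*(8 - 2*w) + 6*w - 15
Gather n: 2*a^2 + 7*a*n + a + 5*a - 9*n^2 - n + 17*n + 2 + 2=2*a^2 + 6*a - 9*n^2 + n*(7*a + 16) + 4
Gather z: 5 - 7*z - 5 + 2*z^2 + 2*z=2*z^2 - 5*z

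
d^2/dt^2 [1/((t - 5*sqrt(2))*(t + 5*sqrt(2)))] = 2*(3*t^2 + 50)/(t^6 - 150*t^4 + 7500*t^2 - 125000)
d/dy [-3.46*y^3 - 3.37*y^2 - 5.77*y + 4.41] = -10.38*y^2 - 6.74*y - 5.77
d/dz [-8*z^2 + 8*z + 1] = 8 - 16*z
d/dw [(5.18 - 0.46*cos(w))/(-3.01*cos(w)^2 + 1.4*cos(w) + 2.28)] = (1.3846*cos(w)^2 - 31.1836*cos(w) + 8.3008)*sin(w)/(9.0601*cos(w)^4 - 8.428*cos(w)^3 - 11.7656*cos(w)^2 + 6.384*cos(w) + 5.1984)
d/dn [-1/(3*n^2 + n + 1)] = (6*n + 1)/(3*n^2 + n + 1)^2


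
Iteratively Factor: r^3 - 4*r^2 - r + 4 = (r - 4)*(r^2 - 1) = (r - 4)*(r + 1)*(r - 1)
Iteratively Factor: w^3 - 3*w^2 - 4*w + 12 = (w - 2)*(w^2 - w - 6) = (w - 3)*(w - 2)*(w + 2)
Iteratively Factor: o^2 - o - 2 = (o + 1)*(o - 2)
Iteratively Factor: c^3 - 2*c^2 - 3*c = (c + 1)*(c^2 - 3*c) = c*(c + 1)*(c - 3)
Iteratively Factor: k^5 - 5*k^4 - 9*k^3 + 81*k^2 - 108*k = (k)*(k^4 - 5*k^3 - 9*k^2 + 81*k - 108) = k*(k + 4)*(k^3 - 9*k^2 + 27*k - 27) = k*(k - 3)*(k + 4)*(k^2 - 6*k + 9) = k*(k - 3)^2*(k + 4)*(k - 3)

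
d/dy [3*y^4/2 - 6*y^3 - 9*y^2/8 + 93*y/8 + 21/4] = 6*y^3 - 18*y^2 - 9*y/4 + 93/8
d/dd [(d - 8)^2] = 2*d - 16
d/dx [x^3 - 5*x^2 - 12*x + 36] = 3*x^2 - 10*x - 12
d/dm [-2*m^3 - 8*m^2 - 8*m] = -6*m^2 - 16*m - 8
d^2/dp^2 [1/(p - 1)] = 2/(p - 1)^3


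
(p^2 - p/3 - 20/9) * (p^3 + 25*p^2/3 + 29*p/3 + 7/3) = p^5 + 8*p^4 + 14*p^3/3 - 524*p^2/27 - 601*p/27 - 140/27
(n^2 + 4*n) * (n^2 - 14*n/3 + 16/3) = n^4 - 2*n^3/3 - 40*n^2/3 + 64*n/3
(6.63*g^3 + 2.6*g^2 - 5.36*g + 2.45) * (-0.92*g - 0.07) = -6.0996*g^4 - 2.8561*g^3 + 4.7492*g^2 - 1.8788*g - 0.1715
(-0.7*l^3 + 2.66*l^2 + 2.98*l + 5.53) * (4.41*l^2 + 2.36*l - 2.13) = -3.087*l^5 + 10.0786*l^4 + 20.9104*l^3 + 25.7543*l^2 + 6.7034*l - 11.7789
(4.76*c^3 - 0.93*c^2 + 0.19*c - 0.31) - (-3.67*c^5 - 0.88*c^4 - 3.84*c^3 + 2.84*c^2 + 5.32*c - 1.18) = 3.67*c^5 + 0.88*c^4 + 8.6*c^3 - 3.77*c^2 - 5.13*c + 0.87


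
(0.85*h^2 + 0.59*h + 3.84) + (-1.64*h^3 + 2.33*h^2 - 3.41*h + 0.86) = -1.64*h^3 + 3.18*h^2 - 2.82*h + 4.7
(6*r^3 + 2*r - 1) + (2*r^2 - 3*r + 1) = 6*r^3 + 2*r^2 - r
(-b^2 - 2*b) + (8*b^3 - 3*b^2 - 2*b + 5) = 8*b^3 - 4*b^2 - 4*b + 5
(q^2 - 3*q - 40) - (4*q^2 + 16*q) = -3*q^2 - 19*q - 40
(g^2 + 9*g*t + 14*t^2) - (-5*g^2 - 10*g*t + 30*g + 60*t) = 6*g^2 + 19*g*t - 30*g + 14*t^2 - 60*t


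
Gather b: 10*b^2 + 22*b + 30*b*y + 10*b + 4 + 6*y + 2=10*b^2 + b*(30*y + 32) + 6*y + 6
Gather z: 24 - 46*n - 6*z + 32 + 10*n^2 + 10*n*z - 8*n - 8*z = 10*n^2 - 54*n + z*(10*n - 14) + 56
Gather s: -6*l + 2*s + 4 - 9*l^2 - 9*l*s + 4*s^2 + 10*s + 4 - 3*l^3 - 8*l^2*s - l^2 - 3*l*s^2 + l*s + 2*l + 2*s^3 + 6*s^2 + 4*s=-3*l^3 - 10*l^2 - 4*l + 2*s^3 + s^2*(10 - 3*l) + s*(-8*l^2 - 8*l + 16) + 8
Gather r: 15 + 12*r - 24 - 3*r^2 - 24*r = -3*r^2 - 12*r - 9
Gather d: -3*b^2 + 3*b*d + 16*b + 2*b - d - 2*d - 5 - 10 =-3*b^2 + 18*b + d*(3*b - 3) - 15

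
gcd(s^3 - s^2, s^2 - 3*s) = s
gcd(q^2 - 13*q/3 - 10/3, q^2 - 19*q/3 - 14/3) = q + 2/3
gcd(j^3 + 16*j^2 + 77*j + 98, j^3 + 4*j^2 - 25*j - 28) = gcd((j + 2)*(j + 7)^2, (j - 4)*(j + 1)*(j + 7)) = j + 7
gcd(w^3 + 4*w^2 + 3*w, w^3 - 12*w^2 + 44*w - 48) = 1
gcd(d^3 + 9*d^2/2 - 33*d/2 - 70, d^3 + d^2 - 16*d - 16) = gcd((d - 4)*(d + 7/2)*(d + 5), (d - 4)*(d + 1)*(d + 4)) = d - 4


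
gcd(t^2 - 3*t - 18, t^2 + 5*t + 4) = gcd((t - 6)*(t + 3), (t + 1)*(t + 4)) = 1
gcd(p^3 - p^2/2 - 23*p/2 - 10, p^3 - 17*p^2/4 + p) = p - 4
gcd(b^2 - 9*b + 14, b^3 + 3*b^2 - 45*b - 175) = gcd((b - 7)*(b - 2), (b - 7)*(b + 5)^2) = b - 7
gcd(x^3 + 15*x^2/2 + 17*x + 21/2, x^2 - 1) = x + 1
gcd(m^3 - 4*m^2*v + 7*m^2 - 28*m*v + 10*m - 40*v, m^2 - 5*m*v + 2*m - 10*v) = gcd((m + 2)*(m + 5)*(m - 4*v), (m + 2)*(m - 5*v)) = m + 2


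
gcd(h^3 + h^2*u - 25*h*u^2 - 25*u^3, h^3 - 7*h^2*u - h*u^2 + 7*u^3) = h + u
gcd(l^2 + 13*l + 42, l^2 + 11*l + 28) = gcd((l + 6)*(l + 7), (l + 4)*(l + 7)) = l + 7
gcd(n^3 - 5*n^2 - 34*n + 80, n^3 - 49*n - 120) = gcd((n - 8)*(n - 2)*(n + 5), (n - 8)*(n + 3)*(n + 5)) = n^2 - 3*n - 40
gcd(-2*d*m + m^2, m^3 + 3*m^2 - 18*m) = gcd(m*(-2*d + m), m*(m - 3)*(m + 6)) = m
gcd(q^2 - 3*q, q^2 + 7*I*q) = q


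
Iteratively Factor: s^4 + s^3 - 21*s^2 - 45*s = (s + 3)*(s^3 - 2*s^2 - 15*s) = (s + 3)^2*(s^2 - 5*s) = (s - 5)*(s + 3)^2*(s)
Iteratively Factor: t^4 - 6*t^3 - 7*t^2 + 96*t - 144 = (t - 4)*(t^3 - 2*t^2 - 15*t + 36) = (t - 4)*(t - 3)*(t^2 + t - 12) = (t - 4)*(t - 3)*(t + 4)*(t - 3)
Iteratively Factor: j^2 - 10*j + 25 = (j - 5)*(j - 5)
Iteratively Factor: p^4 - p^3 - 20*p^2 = (p + 4)*(p^3 - 5*p^2) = p*(p + 4)*(p^2 - 5*p) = p^2*(p + 4)*(p - 5)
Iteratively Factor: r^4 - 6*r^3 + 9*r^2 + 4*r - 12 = (r + 1)*(r^3 - 7*r^2 + 16*r - 12) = (r - 3)*(r + 1)*(r^2 - 4*r + 4) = (r - 3)*(r - 2)*(r + 1)*(r - 2)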